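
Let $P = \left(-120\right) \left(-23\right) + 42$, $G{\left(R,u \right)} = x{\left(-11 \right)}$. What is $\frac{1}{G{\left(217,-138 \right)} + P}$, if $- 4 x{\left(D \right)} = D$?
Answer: $\frac{4}{11219} \approx 0.00035654$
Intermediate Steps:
$x{\left(D \right)} = - \frac{D}{4}$
$G{\left(R,u \right)} = \frac{11}{4}$ ($G{\left(R,u \right)} = \left(- \frac{1}{4}\right) \left(-11\right) = \frac{11}{4}$)
$P = 2802$ ($P = 2760 + 42 = 2802$)
$\frac{1}{G{\left(217,-138 \right)} + P} = \frac{1}{\frac{11}{4} + 2802} = \frac{1}{\frac{11219}{4}} = \frac{4}{11219}$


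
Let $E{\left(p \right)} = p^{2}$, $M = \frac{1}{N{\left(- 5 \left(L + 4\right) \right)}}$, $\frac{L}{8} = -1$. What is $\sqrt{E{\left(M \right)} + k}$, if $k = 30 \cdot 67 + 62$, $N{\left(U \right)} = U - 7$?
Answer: $\frac{\sqrt{350169}}{13} \approx 45.519$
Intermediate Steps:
$L = -8$ ($L = 8 \left(-1\right) = -8$)
$N{\left(U \right)} = -7 + U$
$k = 2072$ ($k = 2010 + 62 = 2072$)
$M = \frac{1}{13}$ ($M = \frac{1}{-7 - 5 \left(-8 + 4\right)} = \frac{1}{-7 - -20} = \frac{1}{-7 + 20} = \frac{1}{13} \approx 0.076923$)
$\sqrt{E{\left(M \right)} + k} = \sqrt{\left(\frac{1}{13}\right)^{2} + 2072} = \sqrt{\frac{1}{169} + 2072} = \sqrt{\frac{350169}{169}} = \frac{\sqrt{350169}}{13}$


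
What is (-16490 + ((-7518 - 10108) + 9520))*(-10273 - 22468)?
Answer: 805297636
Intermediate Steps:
(-16490 + ((-7518 - 10108) + 9520))*(-10273 - 22468) = (-16490 + (-17626 + 9520))*(-32741) = (-16490 - 8106)*(-32741) = -24596*(-32741) = 805297636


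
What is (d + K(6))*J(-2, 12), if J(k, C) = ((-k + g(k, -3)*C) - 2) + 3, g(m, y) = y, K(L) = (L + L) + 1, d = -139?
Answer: 4158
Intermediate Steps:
K(L) = 1 + 2*L (K(L) = 2*L + 1 = 1 + 2*L)
J(k, C) = 1 - k - 3*C (J(k, C) = ((-k - 3*C) - 2) + 3 = (-2 - k - 3*C) + 3 = 1 - k - 3*C)
(d + K(6))*J(-2, 12) = (-139 + (1 + 2*6))*(1 - 1*(-2) - 3*12) = (-139 + (1 + 12))*(1 + 2 - 36) = (-139 + 13)*(-33) = -126*(-33) = 4158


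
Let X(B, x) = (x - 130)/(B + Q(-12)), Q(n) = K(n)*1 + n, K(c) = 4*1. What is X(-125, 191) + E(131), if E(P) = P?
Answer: 17362/133 ≈ 130.54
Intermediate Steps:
K(c) = 4
Q(n) = 4 + n (Q(n) = 4*1 + n = 4 + n)
X(B, x) = (-130 + x)/(-8 + B) (X(B, x) = (x - 130)/(B + (4 - 12)) = (-130 + x)/(B - 8) = (-130 + x)/(-8 + B))
X(-125, 191) + E(131) = (-130 + 191)/(-8 - 125) + 131 = 61/(-133) + 131 = -1/133*61 + 131 = -61/133 + 131 = 17362/133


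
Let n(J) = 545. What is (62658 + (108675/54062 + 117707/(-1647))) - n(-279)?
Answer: 5524364112773/89040114 ≈ 62044.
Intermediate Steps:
(62658 + (108675/54062 + 117707/(-1647))) - n(-279) = (62658 + (108675/54062 + 117707/(-1647))) - 1*545 = (62658 + (108675*(1/54062) + 117707*(-1/1647))) - 545 = (62658 + (108675/54062 - 117707/1647)) - 545 = (62658 - 6184488109/89040114) - 545 = 5572890974903/89040114 - 545 = 5524364112773/89040114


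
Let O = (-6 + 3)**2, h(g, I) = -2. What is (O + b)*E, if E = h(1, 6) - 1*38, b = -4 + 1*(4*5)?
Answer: -1000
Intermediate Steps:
O = 9 (O = (-3)**2 = 9)
b = 16 (b = -4 + 1*20 = -4 + 20 = 16)
E = -40 (E = -2 - 1*38 = -2 - 38 = -40)
(O + b)*E = (9 + 16)*(-40) = 25*(-40) = -1000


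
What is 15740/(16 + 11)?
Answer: 15740/27 ≈ 582.96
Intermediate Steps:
15740/(16 + 11) = 15740/27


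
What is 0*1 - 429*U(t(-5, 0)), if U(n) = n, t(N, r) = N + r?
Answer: 2145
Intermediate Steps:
0*1 - 429*U(t(-5, 0)) = 0*1 - 429*(-5 + 0) = 0 - 429*(-5) = 0 + 2145 = 2145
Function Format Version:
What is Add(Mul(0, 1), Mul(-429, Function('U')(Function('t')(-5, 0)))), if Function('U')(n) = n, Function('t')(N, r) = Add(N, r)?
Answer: 2145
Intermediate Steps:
Add(Mul(0, 1), Mul(-429, Function('U')(Function('t')(-5, 0)))) = Add(Mul(0, 1), Mul(-429, Add(-5, 0))) = Add(0, Mul(-429, -5)) = Add(0, 2145) = 2145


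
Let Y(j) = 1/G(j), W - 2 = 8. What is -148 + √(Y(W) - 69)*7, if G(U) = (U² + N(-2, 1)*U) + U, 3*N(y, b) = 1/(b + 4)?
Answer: -148 + 21*I*√211235/166 ≈ -148.0 + 58.143*I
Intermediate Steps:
W = 10 (W = 2 + 8 = 10)
N(y, b) = 1/(3*(4 + b)) (N(y, b) = 1/(3*(b + 4)) = 1/(3*(4 + b)))
G(U) = U² + 16*U/15 (G(U) = (U² + (1/(3*(4 + 1)))*U) + U = (U² + ((⅓)/5)*U) + U = (U² + ((⅓)*(⅕))*U) + U = (U² + U/15) + U = U² + 16*U/15)
Y(j) = 15/(j*(16 + 15*j)) (Y(j) = 1/(j*(16 + 15*j)/15) = 15/(j*(16 + 15*j)))
-148 + √(Y(W) - 69)*7 = -148 + √(15/(10*(16 + 15*10)) - 69)*7 = -148 + √(15*(⅒)/(16 + 150) - 69)*7 = -148 + √(15*(⅒)/166 - 69)*7 = -148 + √(15*(⅒)*(1/166) - 69)*7 = -148 + √(3/332 - 69)*7 = -148 + √(-22905/332)*7 = -148 + (3*I*√211235/166)*7 = -148 + 21*I*√211235/166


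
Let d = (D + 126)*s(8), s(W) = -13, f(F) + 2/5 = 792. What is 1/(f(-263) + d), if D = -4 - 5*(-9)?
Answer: -5/6897 ≈ -0.00072495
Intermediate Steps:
f(F) = 3958/5 (f(F) = -⅖ + 792 = 3958/5)
D = 41 (D = -4 + 45 = 41)
d = -2171 (d = (41 + 126)*(-13) = 167*(-13) = -2171)
1/(f(-263) + d) = 1/(3958/5 - 2171) = 1/(-6897/5) = -5/6897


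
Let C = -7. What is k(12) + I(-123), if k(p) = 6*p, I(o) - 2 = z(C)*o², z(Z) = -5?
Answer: -75571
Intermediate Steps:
I(o) = 2 - 5*o²
k(12) + I(-123) = 6*12 + (2 - 5*(-123)²) = 72 + (2 - 5*15129) = 72 + (2 - 75645) = 72 - 75643 = -75571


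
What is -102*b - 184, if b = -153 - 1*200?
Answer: 35822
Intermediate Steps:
b = -353 (b = -153 - 200 = -353)
-102*b - 184 = -102*(-353) - 184 = 36006 - 184 = 35822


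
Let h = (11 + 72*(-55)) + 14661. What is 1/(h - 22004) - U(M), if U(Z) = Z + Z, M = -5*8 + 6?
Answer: 767855/11292 ≈ 68.000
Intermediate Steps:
M = -34 (M = -40 + 6 = -34)
h = 10712 (h = (11 - 3960) + 14661 = -3949 + 14661 = 10712)
U(Z) = 2*Z
1/(h - 22004) - U(M) = 1/(10712 - 22004) - 2*(-34) = 1/(-11292) - 1*(-68) = -1/11292 + 68 = 767855/11292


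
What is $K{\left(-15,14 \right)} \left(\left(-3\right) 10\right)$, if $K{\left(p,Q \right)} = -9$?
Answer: $270$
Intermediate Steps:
$K{\left(-15,14 \right)} \left(\left(-3\right) 10\right) = - 9 \left(\left(-3\right) 10\right) = \left(-9\right) \left(-30\right) = 270$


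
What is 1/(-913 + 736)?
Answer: -1/177 ≈ -0.0056497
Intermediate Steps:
1/(-913 + 736) = 1/(-177) = -1/177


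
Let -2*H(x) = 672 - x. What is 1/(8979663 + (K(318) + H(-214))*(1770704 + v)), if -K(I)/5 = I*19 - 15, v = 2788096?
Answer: -1/139390006737 ≈ -7.1741e-12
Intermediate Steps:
H(x) = -336 + x/2 (H(x) = -(672 - x)/2 = -336 + x/2)
K(I) = 75 - 95*I (K(I) = -5*(I*19 - 15) = -5*(19*I - 15) = -5*(-15 + 19*I) = 75 - 95*I)
1/(8979663 + (K(318) + H(-214))*(1770704 + v)) = 1/(8979663 + ((75 - 95*318) + (-336 + (1/2)*(-214)))*(1770704 + 2788096)) = 1/(8979663 + ((75 - 30210) + (-336 - 107))*4558800) = 1/(8979663 + (-30135 - 443)*4558800) = 1/(8979663 - 30578*4558800) = 1/(8979663 - 139398986400) = 1/(-139390006737) = -1/139390006737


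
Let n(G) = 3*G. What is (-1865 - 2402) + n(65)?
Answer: -4072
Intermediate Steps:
(-1865 - 2402) + n(65) = (-1865 - 2402) + 3*65 = -4267 + 195 = -4072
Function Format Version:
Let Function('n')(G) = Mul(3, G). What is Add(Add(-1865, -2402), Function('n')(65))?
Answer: -4072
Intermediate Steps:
Add(Add(-1865, -2402), Function('n')(65)) = Add(Add(-1865, -2402), Mul(3, 65)) = Add(-4267, 195) = -4072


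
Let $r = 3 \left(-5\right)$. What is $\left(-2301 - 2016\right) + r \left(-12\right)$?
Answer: $-4137$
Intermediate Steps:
$r = -15$
$\left(-2301 - 2016\right) + r \left(-12\right) = \left(-2301 - 2016\right) - -180 = -4317 + 180 = -4137$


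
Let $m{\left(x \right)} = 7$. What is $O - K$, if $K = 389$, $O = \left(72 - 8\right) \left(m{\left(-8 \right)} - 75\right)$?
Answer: $-4741$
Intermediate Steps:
$O = -4352$ ($O = \left(72 - 8\right) \left(7 - 75\right) = 64 \left(-68\right) = -4352$)
$O - K = -4352 - 389 = -4741$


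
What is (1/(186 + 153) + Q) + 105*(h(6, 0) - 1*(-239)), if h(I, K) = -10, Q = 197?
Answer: 8218039/339 ≈ 24242.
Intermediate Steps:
(1/(186 + 153) + Q) + 105*(h(6, 0) - 1*(-239)) = (1/(186 + 153) + 197) + 105*(-10 - 1*(-239)) = (1/339 + 197) + 105*(-10 + 239) = (1/339 + 197) + 105*229 = 66784/339 + 24045 = 8218039/339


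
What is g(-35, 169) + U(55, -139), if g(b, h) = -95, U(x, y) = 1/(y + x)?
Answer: -7981/84 ≈ -95.012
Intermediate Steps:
U(x, y) = 1/(x + y)
g(-35, 169) + U(55, -139) = -95 + 1/(55 - 139) = -95 + 1/(-84) = -95 - 1/84 = -7981/84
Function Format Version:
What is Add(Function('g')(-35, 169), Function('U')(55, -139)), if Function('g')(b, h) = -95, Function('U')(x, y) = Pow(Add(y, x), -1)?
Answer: Rational(-7981, 84) ≈ -95.012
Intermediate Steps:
Function('U')(x, y) = Pow(Add(x, y), -1)
Add(Function('g')(-35, 169), Function('U')(55, -139)) = Add(-95, Pow(Add(55, -139), -1)) = Add(-95, Pow(-84, -1)) = Add(-95, Rational(-1, 84)) = Rational(-7981, 84)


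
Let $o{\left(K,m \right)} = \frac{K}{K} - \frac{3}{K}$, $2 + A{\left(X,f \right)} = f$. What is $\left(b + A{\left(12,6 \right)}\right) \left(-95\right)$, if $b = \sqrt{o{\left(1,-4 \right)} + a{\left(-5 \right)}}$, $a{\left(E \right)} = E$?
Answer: $-380 - 95 i \sqrt{7} \approx -380.0 - 251.35 i$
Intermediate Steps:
$A{\left(X,f \right)} = -2 + f$
$o{\left(K,m \right)} = 1 - \frac{3}{K}$
$b = i \sqrt{7}$ ($b = \sqrt{\frac{-3 + 1}{1} - 5} = \sqrt{1 \left(-2\right) - 5} = \sqrt{-2 - 5} = \sqrt{-7} = i \sqrt{7} \approx 2.6458 i$)
$\left(b + A{\left(12,6 \right)}\right) \left(-95\right) = \left(i \sqrt{7} + \left(-2 + 6\right)\right) \left(-95\right) = \left(i \sqrt{7} + 4\right) \left(-95\right) = \left(4 + i \sqrt{7}\right) \left(-95\right) = -380 - 95 i \sqrt{7}$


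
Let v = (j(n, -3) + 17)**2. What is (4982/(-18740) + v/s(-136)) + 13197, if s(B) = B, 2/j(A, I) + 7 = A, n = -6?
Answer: 1420800164023/107680040 ≈ 13195.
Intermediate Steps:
j(A, I) = 2/(-7 + A)
v = 47961/169 (v = (2/(-7 - 6) + 17)**2 = (2/(-13) + 17)**2 = (2*(-1/13) + 17)**2 = (-2/13 + 17)**2 = (219/13)**2 = 47961/169 ≈ 283.79)
(4982/(-18740) + v/s(-136)) + 13197 = (4982/(-18740) + (47961/169)/(-136)) + 13197 = (4982*(-1/18740) + (47961/169)*(-1/136)) + 13197 = (-2491/9370 - 47961/22984) + 13197 = -253323857/107680040 + 13197 = 1420800164023/107680040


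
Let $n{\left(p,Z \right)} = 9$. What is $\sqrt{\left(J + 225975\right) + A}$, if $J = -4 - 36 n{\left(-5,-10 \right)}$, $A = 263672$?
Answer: $\sqrt{489319} \approx 699.51$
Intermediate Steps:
$J = -328$ ($J = -4 - 324 = -328$)
$\sqrt{\left(J + 225975\right) + A} = \sqrt{\left(-328 + 225975\right) + 263672} = \sqrt{225647 + 263672} = \sqrt{489319}$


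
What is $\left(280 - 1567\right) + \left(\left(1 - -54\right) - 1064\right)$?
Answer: $-2296$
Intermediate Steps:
$\left(280 - 1567\right) + \left(\left(1 - -54\right) - 1064\right) = \left(280 - 1567\right) + \left(\left(1 + 54\right) - 1064\right) = -1287 + \left(55 - 1064\right) = -1287 - 1009 = -2296$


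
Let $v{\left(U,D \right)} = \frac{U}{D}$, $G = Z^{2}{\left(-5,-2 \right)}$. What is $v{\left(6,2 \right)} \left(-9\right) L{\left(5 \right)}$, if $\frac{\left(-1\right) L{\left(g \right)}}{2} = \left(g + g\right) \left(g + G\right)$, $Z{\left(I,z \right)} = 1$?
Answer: $3240$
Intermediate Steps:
$G = 1$ ($G = 1^{2} = 1$)
$L{\left(g \right)} = - 4 g \left(1 + g\right)$ ($L{\left(g \right)} = - 2 \left(g + g\right) \left(g + 1\right) = - 2 \cdot 2 g \left(1 + g\right) = - 4 g \left(1 + g\right)$)
$v{\left(6,2 \right)} \left(-9\right) L{\left(5 \right)} = \frac{6}{2} \left(-9\right) \left(\left(-4\right) 5 \left(1 + 5\right)\right) = 6 \cdot \frac{1}{2} \left(-9\right) \left(\left(-4\right) 5 \cdot 6\right) = 3 \left(-9\right) \left(-120\right) = \left(-27\right) \left(-120\right) = 3240$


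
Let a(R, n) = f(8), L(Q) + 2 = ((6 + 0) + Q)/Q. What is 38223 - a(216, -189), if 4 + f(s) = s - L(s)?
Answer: 152875/4 ≈ 38219.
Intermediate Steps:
L(Q) = -2 + (6 + Q)/Q (L(Q) = -2 + ((6 + 0) + Q)/Q = -2 + (6 + Q)/Q)
f(s) = -4 + s - (6 - s)/s (f(s) = -4 + (s - (6 - s)/s) = -4 + s - (6 - s)/s)
a(R, n) = 17/4 (a(R, n) = -3 + 8 - 6/8 = -3 + 8 - 6*⅛ = -3 + 8 - ¾ = 17/4)
38223 - a(216, -189) = 38223 - 1*17/4 = 38223 - 17/4 = 152875/4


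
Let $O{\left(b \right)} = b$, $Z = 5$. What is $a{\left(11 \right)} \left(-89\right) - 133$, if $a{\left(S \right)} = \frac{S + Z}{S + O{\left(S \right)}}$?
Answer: $- \frac{2175}{11} \approx -197.73$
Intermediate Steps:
$a{\left(S \right)} = \frac{5 + S}{2 S}$ ($a{\left(S \right)} = \frac{S + 5}{S + S} = \frac{5 + S}{2 S}$)
$a{\left(11 \right)} \left(-89\right) - 133 = \frac{5 + 11}{2 \cdot 11} \left(-89\right) - 133 = \frac{1}{2} \cdot \frac{1}{11} \cdot 16 \left(-89\right) - 133 = \frac{8}{11} \left(-89\right) - 133 = - \frac{712}{11} - 133 = - \frac{2175}{11}$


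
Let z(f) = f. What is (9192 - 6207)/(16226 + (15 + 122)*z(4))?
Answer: 2985/16774 ≈ 0.17795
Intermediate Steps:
(9192 - 6207)/(16226 + (15 + 122)*z(4)) = (9192 - 6207)/(16226 + (15 + 122)*4) = 2985/(16226 + 137*4) = 2985/(16226 + 548) = 2985/16774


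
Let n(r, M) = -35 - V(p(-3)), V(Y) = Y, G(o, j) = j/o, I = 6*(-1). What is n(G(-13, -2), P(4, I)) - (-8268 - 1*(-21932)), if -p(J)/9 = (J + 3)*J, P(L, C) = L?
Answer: -13699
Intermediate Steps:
I = -6
p(J) = -9*J*(3 + J) (p(J) = -9*(J + 3)*J = -9*(3 + J)*J = -9*J*(3 + J))
n(r, M) = -35 (n(r, M) = -35 - (-9)*(-3)*(3 - 3) = -35 - (-9)*(-3)*0 = -35 - 1*0 = -35 + 0 = -35)
n(G(-13, -2), P(4, I)) - (-8268 - 1*(-21932)) = -35 - (-8268 - 1*(-21932)) = -35 - (-8268 + 21932) = -35 - 1*13664 = -35 - 13664 = -13699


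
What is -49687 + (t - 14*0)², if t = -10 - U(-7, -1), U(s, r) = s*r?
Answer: -49398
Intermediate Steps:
U(s, r) = r*s
t = -17 (t = -10 - (-1)*(-7) = -10 - 1*7 = -10 - 7 = -17)
-49687 + (t - 14*0)² = -49687 + (-17 - 14*0)² = -49687 + (-17 + 0)² = -49687 + (-17)² = -49687 + 289 = -49398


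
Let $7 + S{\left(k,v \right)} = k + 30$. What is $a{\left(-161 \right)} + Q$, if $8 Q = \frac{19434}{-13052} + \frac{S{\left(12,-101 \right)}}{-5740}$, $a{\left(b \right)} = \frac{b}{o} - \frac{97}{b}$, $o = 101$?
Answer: $- \frac{82037473821}{69614251616} \approx -1.1785$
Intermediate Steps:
$S{\left(k,v \right)} = 23 + k$ ($S{\left(k,v \right)} = -7 + \left(k + 30\right) = -7 + \left(30 + k\right) = 23 + k$)
$a{\left(b \right)} = - \frac{97}{b} + \frac{b}{101}$ ($a{\left(b \right)} = \frac{b}{101} - \frac{97}{b} = - \frac{97}{b} + \frac{b}{101}$)
$Q = - \frac{800057}{4281056}$ ($Q = \frac{\frac{19434}{-13052} + \frac{23 + 12}{-5740}}{8} = \frac{19434 \left(- \frac{1}{13052}\right) + 35 \left(- \frac{1}{5740}\right)}{8} = \frac{- \frac{9717}{6526} - \frac{1}{164}}{8} = \frac{1}{8} \left(- \frac{800057}{535132}\right) = - \frac{800057}{4281056} \approx -0.18688$)
$a{\left(-161 \right)} + Q = \left(- \frac{97}{-161} + \frac{1}{101} \left(-161\right)\right) - \frac{800057}{4281056} = \left(\left(-97\right) \left(- \frac{1}{161}\right) - \frac{161}{101}\right) - \frac{800057}{4281056} = \left(\frac{97}{161} - \frac{161}{101}\right) - \frac{800057}{4281056} = - \frac{16124}{16261} - \frac{800057}{4281056} = - \frac{82037473821}{69614251616}$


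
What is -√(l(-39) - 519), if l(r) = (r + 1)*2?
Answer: -I*√595 ≈ -24.393*I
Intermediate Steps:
l(r) = 2 + 2*r (l(r) = (1 + r)*2 = 2 + 2*r)
-√(l(-39) - 519) = -√((2 + 2*(-39)) - 519) = -√((2 - 78) - 519) = -√(-76 - 519) = -√(-595) = -I*√595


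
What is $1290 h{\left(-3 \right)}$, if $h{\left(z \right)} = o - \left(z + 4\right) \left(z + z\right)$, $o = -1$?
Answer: $6450$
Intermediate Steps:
$h{\left(z \right)} = -1 - 2 z \left(4 + z\right)$ ($h{\left(z \right)} = -1 - \left(z + 4\right) \left(z + z\right) = -1 - \left(4 + z\right) 2 z = -1 - 2 z \left(4 + z\right)$)
$1290 h{\left(-3 \right)} = 1290 \left(-1 - -24 - 2 \left(-3\right)^{2}\right) = 1290 \left(-1 + 24 - 18\right) = 1290 \cdot 5 = 6450$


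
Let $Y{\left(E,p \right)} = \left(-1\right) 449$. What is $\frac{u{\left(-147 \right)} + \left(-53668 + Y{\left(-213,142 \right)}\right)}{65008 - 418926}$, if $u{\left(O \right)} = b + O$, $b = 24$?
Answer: $\frac{27120}{176959} \approx 0.15326$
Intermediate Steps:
$Y{\left(E,p \right)} = -449$
$u{\left(O \right)} = 24 + O$
$\frac{u{\left(-147 \right)} + \left(-53668 + Y{\left(-213,142 \right)}\right)}{65008 - 418926} = \frac{\left(24 - 147\right) - 54117}{65008 - 418926} = \frac{-123 - 54117}{-353918} = \left(-54240\right) \left(- \frac{1}{353918}\right) = \frac{27120}{176959}$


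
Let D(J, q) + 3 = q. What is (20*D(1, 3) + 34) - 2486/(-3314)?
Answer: 57581/1657 ≈ 34.750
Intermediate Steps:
D(J, q) = -3 + q
(20*D(1, 3) + 34) - 2486/(-3314) = (20*(-3 + 3) + 34) - 2486/(-3314) = (20*0 + 34) - 2486*(-1/3314) = (0 + 34) + 1243/1657 = 34 + 1243/1657 = 57581/1657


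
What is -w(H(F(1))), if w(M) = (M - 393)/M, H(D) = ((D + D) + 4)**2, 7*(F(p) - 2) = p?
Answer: 15893/3364 ≈ 4.7244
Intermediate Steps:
F(p) = 2 + p/7
H(D) = (4 + 2*D)**2 (H(D) = (2*D + 4)**2 = (4 + 2*D)**2)
w(M) = (-393 + M)/M
-w(H(F(1))) = -(-393 + 4*(2 + (2 + (1/7)*1))**2)/(4*(2 + (2 + (1/7)*1))**2) = -(-393 + 4*(2 + (2 + 1/7))**2)/(4*(2 + (2 + 1/7))**2) = -(-393 + 4*(2 + 15/7)**2)/(4*(2 + 15/7)**2) = -(-393 + 4*(29/7)**2)/(4*(29/7)**2) = -(-393 + 4*(841/49))/(4*(841/49)) = -(-393 + 3364/49)/3364/49 = -49*(-15893)/(3364*49) = -1*(-15893/3364) = 15893/3364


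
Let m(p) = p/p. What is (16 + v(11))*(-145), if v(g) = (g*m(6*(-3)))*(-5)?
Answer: 5655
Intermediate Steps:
m(p) = 1
v(g) = -5*g (v(g) = (g*1)*(-5) = g*(-5) = -5*g)
(16 + v(11))*(-145) = (16 - 5*11)*(-145) = (16 - 55)*(-145) = -39*(-145) = 5655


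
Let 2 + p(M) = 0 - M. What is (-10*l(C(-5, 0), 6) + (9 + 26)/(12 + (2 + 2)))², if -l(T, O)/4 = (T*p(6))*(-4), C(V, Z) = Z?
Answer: 1225/256 ≈ 4.7852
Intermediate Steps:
p(M) = -2 - M (p(M) = -2 + (0 - M) = -2 - M)
l(T, O) = -128*T (l(T, O) = -4*T*(-2 - 1*6)*(-4) = -4*T*(-2 - 6)*(-4) = -4*T*(-8)*(-4) = -4*(-8*T)*(-4) = -128*T)
(-10*l(C(-5, 0), 6) + (9 + 26)/(12 + (2 + 2)))² = (-(-1280)*0 + (9 + 26)/(12 + (2 + 2)))² = (-10*0 + 35/(12 + 4))² = (0 + 35/16)² = (35/16)² = 1225/256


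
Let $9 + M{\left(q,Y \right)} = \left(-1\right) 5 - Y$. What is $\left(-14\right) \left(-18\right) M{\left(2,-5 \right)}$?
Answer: $-2268$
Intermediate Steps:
$M{\left(q,Y \right)} = -14 - Y$ ($M{\left(q,Y \right)} = -9 - \left(5 + Y\right) = -14 - Y$)
$\left(-14\right) \left(-18\right) M{\left(2,-5 \right)} = \left(-14\right) \left(-18\right) \left(-14 - -5\right) = 252 \left(-14 + 5\right) = 252 \left(-9\right) = -2268$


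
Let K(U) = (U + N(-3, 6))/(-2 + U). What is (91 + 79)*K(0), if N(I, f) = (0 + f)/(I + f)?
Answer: -170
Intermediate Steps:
N(I, f) = f/(I + f)
K(U) = (2 + U)/(-2 + U) (K(U) = (U + 6/(-3 + 6))/(-2 + U) = (U + 6/3)/(-2 + U) = (U + 6*(1/3))/(-2 + U) = (U + 2)/(-2 + U) = (2 + U)/(-2 + U))
(91 + 79)*K(0) = (91 + 79)*((2 + 0)/(-2 + 0)) = 170*(2/(-2)) = 170*(-1/2*2) = 170*(-1) = -170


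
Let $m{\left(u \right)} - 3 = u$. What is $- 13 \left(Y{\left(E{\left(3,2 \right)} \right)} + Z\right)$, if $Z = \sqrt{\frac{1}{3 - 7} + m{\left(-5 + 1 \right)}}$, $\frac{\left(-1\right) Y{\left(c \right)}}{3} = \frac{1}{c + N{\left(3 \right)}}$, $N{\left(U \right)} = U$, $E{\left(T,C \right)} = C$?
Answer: $\frac{39}{5} - \frac{13 i \sqrt{5}}{2} \approx 7.8 - 14.534 i$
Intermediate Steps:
$m{\left(u \right)} = 3 + u$
$Y{\left(c \right)} = - \frac{3}{3 + c}$ ($Y{\left(c \right)} = - \frac{3}{c + 3} = - \frac{3}{3 + c}$)
$Z = \frac{i \sqrt{5}}{2}$ ($Z = \sqrt{\frac{1}{3 - 7} + \left(3 + \left(-5 + 1\right)\right)} = \sqrt{\frac{1}{-4} + \left(3 - 4\right)} = \sqrt{- \frac{1}{4} - 1} = \sqrt{- \frac{5}{4}} = \frac{i \sqrt{5}}{2} \approx 1.118 i$)
$- 13 \left(Y{\left(E{\left(3,2 \right)} \right)} + Z\right) = - 13 \left(- \frac{3}{3 + 2} + \frac{i \sqrt{5}}{2}\right) = - 13 \left(- \frac{3}{5} + \frac{i \sqrt{5}}{2}\right) = \frac{39}{5} - \frac{13 i \sqrt{5}}{2}$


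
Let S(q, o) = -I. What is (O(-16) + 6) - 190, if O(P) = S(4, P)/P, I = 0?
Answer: -184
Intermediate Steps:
S(q, o) = 0 (S(q, o) = -1*0 = 0)
O(P) = 0 (O(P) = 0/P = 0)
(O(-16) + 6) - 190 = (0 + 6) - 190 = 6 - 190 = -184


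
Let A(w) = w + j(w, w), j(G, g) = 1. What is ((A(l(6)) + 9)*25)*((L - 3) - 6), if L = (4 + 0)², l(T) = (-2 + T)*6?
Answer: 5950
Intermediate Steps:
l(T) = -12 + 6*T
L = 16 (L = 4² = 16)
A(w) = 1 + w (A(w) = w + 1 = 1 + w)
((A(l(6)) + 9)*25)*((L - 3) - 6) = (((1 + (-12 + 6*6)) + 9)*25)*((16 - 3) - 6) = (((1 + (-12 + 36)) + 9)*25)*(13 - 6) = (((1 + 24) + 9)*25)*7 = ((25 + 9)*25)*7 = (34*25)*7 = 850*7 = 5950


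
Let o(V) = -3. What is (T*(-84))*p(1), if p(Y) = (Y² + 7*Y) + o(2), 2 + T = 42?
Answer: -16800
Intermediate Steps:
T = 40 (T = -2 + 42 = 40)
p(Y) = -3 + Y² + 7*Y (p(Y) = (Y² + 7*Y) - 3 = -3 + Y² + 7*Y)
(T*(-84))*p(1) = (40*(-84))*(-3 + 1² + 7*1) = -3360*(-3 + 1 + 7) = -3360*5 = -16800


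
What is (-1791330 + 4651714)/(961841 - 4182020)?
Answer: -2860384/3220179 ≈ -0.88827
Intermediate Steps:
(-1791330 + 4651714)/(961841 - 4182020) = 2860384/(-3220179) = 2860384*(-1/3220179) = -2860384/3220179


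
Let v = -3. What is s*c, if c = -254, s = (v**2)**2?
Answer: -20574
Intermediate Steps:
s = 81 (s = ((-3)**2)**2 = 9**2 = 81)
s*c = 81*(-254) = -20574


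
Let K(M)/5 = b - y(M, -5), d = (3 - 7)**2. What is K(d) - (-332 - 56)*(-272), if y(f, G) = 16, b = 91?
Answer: -105161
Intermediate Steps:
d = 16 (d = (-4)**2 = 16)
K(M) = 375 (K(M) = 5*(91 - 1*16) = 5*(91 - 16) = 5*75 = 375)
K(d) - (-332 - 56)*(-272) = 375 - (-332 - 56)*(-272) = 375 - (-388)*(-272) = 375 - 1*105536 = 375 - 105536 = -105161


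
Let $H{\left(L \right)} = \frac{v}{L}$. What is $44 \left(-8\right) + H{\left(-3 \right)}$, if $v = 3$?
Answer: $-353$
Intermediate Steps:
$H{\left(L \right)} = \frac{3}{L}$
$44 \left(-8\right) + H{\left(-3 \right)} = 44 \left(-8\right) + \frac{3}{-3} = -352 + 3 \left(- \frac{1}{3}\right) = -352 - 1 = -353$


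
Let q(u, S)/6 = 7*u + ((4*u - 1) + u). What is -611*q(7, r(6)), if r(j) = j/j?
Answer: -304278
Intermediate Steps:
r(j) = 1
q(u, S) = -6 + 72*u (q(u, S) = 6*(7*u + ((4*u - 1) + u)) = 6*(7*u + ((-1 + 4*u) + u)) = 6*(7*u + (-1 + 5*u)) = 6*(-1 + 12*u) = -6 + 72*u)
-611*q(7, r(6)) = -611*(-6 + 72*7) = -611*(-6 + 504) = -611*498 = -304278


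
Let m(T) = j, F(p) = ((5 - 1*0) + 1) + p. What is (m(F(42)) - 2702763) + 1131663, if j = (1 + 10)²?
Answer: -1570979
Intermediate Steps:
F(p) = 6 + p (F(p) = ((5 + 0) + 1) + p = (5 + 1) + p = 6 + p)
j = 121 (j = 11² = 121)
m(T) = 121
(m(F(42)) - 2702763) + 1131663 = (121 - 2702763) + 1131663 = -2702642 + 1131663 = -1570979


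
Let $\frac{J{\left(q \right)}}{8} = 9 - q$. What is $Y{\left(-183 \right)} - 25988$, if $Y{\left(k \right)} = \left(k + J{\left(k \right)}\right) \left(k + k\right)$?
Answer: $-521186$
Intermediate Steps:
$J{\left(q \right)} = 72 - 8 q$ ($J{\left(q \right)} = 8 \left(9 - q\right) = 72 - 8 q$)
$Y{\left(k \right)} = 2 k \left(72 - 7 k\right)$ ($Y{\left(k \right)} = \left(k - \left(-72 + 8 k\right)\right) \left(k + k\right) = \left(72 - 7 k\right) 2 k = 2 k \left(72 - 7 k\right)$)
$Y{\left(-183 \right)} - 25988 = 2 \left(-183\right) \left(72 - -1281\right) - 25988 = 2 \left(-183\right) \left(72 + 1281\right) - 25988 = 2 \left(-183\right) 1353 - 25988 = -495198 - 25988 = -521186$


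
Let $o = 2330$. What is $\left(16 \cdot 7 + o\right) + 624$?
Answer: $3066$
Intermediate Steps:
$\left(16 \cdot 7 + o\right) + 624 = \left(16 \cdot 7 + 2330\right) + 624 = \left(112 + 2330\right) + 624 = 2442 + 624 = 3066$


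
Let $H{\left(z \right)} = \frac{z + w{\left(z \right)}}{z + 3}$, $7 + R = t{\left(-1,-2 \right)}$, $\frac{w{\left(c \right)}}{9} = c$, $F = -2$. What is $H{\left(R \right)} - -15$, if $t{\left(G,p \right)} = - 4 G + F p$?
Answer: $\frac{35}{2} \approx 17.5$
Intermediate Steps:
$t{\left(G,p \right)} = - 4 G - 2 p$
$w{\left(c \right)} = 9 c$
$R = 1$ ($R = -7 - -8 = -7 + \left(4 + 4\right) = -7 + 8 = 1$)
$H{\left(z \right)} = \frac{10 z}{3 + z}$ ($H{\left(z \right)} = \frac{z + 9 z}{z + 3} = \frac{10 z}{3 + z}$)
$H{\left(R \right)} - -15 = 10 \cdot 1 \frac{1}{3 + 1} - -15 = 10 \cdot 1 \cdot \frac{1}{4} + 15 = \frac{5}{2} + 15 = \frac{35}{2}$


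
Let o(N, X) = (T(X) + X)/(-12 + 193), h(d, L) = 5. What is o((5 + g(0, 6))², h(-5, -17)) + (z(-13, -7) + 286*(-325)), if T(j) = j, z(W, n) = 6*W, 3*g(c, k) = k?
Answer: -16838058/181 ≈ -93028.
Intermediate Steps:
g(c, k) = k/3
o(N, X) = 2*X/181 (o(N, X) = (X + X)/(-12 + 193) = (2*X)/181 = (2*X)*(1/181) = 2*X/181)
o((5 + g(0, 6))², h(-5, -17)) + (z(-13, -7) + 286*(-325)) = (2/181)*5 + (6*(-13) + 286*(-325)) = 10/181 + (-78 - 92950) = 10/181 - 93028 = -16838058/181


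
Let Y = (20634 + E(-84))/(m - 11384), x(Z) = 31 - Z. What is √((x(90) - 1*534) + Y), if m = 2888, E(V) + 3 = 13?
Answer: I*√74616887/354 ≈ 24.401*I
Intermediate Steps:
E(V) = 10 (E(V) = -3 + 13 = 10)
Y = -5161/2124 (Y = (20634 + 10)/(2888 - 11384) = 20644/(-8496) = 20644*(-1/8496) = -5161/2124 ≈ -2.4298)
√((x(90) - 1*534) + Y) = √(((31 - 1*90) - 1*534) - 5161/2124) = √(((31 - 90) - 534) - 5161/2124) = √((-59 - 534) - 5161/2124) = √(-593 - 5161/2124) = √(-1264693/2124) = I*√74616887/354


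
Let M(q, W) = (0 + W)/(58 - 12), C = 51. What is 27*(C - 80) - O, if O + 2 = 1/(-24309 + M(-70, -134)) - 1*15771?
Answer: 8382018283/559174 ≈ 14990.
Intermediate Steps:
M(q, W) = W/46
O = -8819851525/559174 (O = -2 + (1/(-24309 + (1/46)*(-134)) - 1*15771) = -2 + (1/(-24309 - 67/23) - 15771) = -2 + (1/(-559174/23) - 15771) = -2 + (-23/559174 - 15771) = -2 - 8818733177/559174 = -8819851525/559174 ≈ -15773.)
27*(C - 80) - O = 27*(51 - 80) - 1*(-8819851525/559174) = 27*(-29) + 8819851525/559174 = -783 + 8819851525/559174 = 8382018283/559174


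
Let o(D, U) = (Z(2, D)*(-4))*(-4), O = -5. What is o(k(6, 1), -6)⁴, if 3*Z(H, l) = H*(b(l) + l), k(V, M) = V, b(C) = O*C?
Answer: 4294967296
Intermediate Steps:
b(C) = -5*C
Z(H, l) = -4*H*l/3 (Z(H, l) = (H*(-5*l + l))/3 = (H*(-4*l))/3 = (-4*H*l)/3 = -4*H*l/3)
o(D, U) = -128*D/3 (o(D, U) = (-4/3*2*D*(-4))*(-4) = (-8*D/3*(-4))*(-4) = (32*D/3)*(-4) = -128*D/3)
o(k(6, 1), -6)⁴ = (-128/3*6)⁴ = (-256)⁴ = 4294967296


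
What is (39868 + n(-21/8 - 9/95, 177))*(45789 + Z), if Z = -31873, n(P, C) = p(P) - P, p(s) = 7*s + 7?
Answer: 52693974221/95 ≈ 5.5467e+8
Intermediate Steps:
p(s) = 7 + 7*s
n(P, C) = 7 + 6*P (n(P, C) = (7 + 7*P) - P = 7 + 6*P)
(39868 + n(-21/8 - 9/95, 177))*(45789 + Z) = (39868 + (7 + 6*(-21/8 - 9/95)))*(45789 - 31873) = (39868 + (7 + 6*(-21*⅛ - 9*1/95)))*13916 = (39868 + (7 + 6*(-21/8 - 9/95)))*13916 = (39868 + (7 + 6*(-2067/760)))*13916 = (39868 + (7 - 6201/380))*13916 = (39868 - 3541/380)*13916 = (15146299/380)*13916 = 52693974221/95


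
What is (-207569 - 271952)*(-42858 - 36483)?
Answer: 38045675661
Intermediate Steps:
(-207569 - 271952)*(-42858 - 36483) = -479521*(-79341) = 38045675661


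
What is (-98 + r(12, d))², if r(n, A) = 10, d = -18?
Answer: 7744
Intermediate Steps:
(-98 + r(12, d))² = (-98 + 10)² = (-88)² = 7744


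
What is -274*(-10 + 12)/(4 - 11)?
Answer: 548/7 ≈ 78.286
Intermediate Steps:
-274*(-10 + 12)/(4 - 11) = -548/(-7) = -548*(-1)/7 = -274*(-2/7) = 548/7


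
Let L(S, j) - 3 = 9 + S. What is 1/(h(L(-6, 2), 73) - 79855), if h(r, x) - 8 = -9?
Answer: -1/79856 ≈ -1.2523e-5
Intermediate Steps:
L(S, j) = 12 + S (L(S, j) = 3 + (9 + S) = 12 + S)
h(r, x) = -1 (h(r, x) = 8 - 9 = -1)
1/(h(L(-6, 2), 73) - 79855) = 1/(-1 - 79855) = 1/(-79856) = -1/79856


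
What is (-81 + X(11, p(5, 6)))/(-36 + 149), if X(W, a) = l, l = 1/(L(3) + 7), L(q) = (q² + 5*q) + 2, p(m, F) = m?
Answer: -2672/3729 ≈ -0.71655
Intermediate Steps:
L(q) = 2 + q² + 5*q
l = 1/33 (l = 1/((2 + 3² + 5*3) + 7) = 1/((2 + 9 + 15) + 7) = 1/(26 + 7) = 1/33 ≈ 0.030303)
X(W, a) = 1/33
(-81 + X(11, p(5, 6)))/(-36 + 149) = (-81 + 1/33)/(-36 + 149) = -2672/33/113 = (1/113)*(-2672/33) = -2672/3729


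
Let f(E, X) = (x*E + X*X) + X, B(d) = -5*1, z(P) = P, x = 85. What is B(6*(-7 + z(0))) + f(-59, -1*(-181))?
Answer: 27922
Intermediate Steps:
B(d) = -5
f(E, X) = X + X**2 + 85*E (f(E, X) = (85*E + X*X) + X = (85*E + X**2) + X = (X**2 + 85*E) + X = X + X**2 + 85*E)
B(6*(-7 + z(0))) + f(-59, -1*(-181)) = -5 + (-1*(-181) + (-1*(-181))**2 + 85*(-59)) = -5 + (181 + 181**2 - 5015) = -5 + (181 + 32761 - 5015) = -5 + 27927 = 27922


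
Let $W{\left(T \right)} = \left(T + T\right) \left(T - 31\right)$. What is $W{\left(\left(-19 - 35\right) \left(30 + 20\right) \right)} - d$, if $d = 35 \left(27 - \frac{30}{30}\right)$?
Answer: $14746490$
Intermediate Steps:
$d = 910$ ($d = 35 \left(27 - 1\right) = 35 \cdot 26 = 910$)
$W{\left(T \right)} = 2 T \left(-31 + T\right)$
$W{\left(\left(-19 - 35\right) \left(30 + 20\right) \right)} - d = 2 \left(-19 - 35\right) \left(30 + 20\right) \left(-31 + \left(-19 - 35\right) \left(30 + 20\right)\right) - 910 = 2 \left(\left(-54\right) 50\right) \left(-31 - 2700\right) - 910 = 2 \left(-2700\right) \left(-31 - 2700\right) - 910 = 2 \left(-2700\right) \left(-2731\right) - 910 = 14747400 - 910 = 14746490$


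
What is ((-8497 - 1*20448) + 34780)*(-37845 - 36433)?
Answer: -433412130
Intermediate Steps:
((-8497 - 1*20448) + 34780)*(-37845 - 36433) = ((-8497 - 20448) + 34780)*(-74278) = (-28945 + 34780)*(-74278) = 5835*(-74278) = -433412130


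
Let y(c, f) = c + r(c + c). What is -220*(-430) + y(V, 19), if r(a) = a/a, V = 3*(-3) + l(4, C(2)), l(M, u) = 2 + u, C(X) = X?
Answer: 94596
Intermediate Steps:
V = -5 (V = 3*(-3) + (2 + 2) = -9 + 4 = -5)
r(a) = 1
y(c, f) = 1 + c (y(c, f) = c + 1 = 1 + c)
-220*(-430) + y(V, 19) = -220*(-430) + (1 - 5) = 94600 - 4 = 94596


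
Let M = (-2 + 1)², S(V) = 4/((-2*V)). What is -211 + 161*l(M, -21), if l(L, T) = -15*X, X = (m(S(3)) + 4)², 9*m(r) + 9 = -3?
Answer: -52153/3 ≈ -17384.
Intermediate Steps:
S(V) = -2/V (S(V) = 4*(-1/(2*V)) = -2/V)
m(r) = -4/3 (m(r) = -1 + (⅑)*(-3) = -1 - ⅓ = -4/3)
M = 1 (M = (-1)² = 1)
X = 64/9 (X = (-4/3 + 4)² = (8/3)² = 64/9 ≈ 7.1111)
l(L, T) = -320/3 (l(L, T) = -15*64/9 = -320/3)
-211 + 161*l(M, -21) = -211 + 161*(-320/3) = -211 - 51520/3 = -52153/3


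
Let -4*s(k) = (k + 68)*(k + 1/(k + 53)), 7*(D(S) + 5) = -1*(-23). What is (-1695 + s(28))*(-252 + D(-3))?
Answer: 5405552/9 ≈ 6.0062e+5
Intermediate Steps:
D(S) = -12/7 (D(S) = -5 + (-1*(-23))/7 = -5 + (1/7)*23 = -5 + 23/7 = -12/7)
s(k) = -(68 + k)*(k + 1/(53 + k))/4 (s(k) = -(k + 68)*(k + 1/(k + 53))/4 = -(68 + k)*(k + 1/(53 + k))/4)
(-1695 + s(28))*(-252 + D(-3)) = (-1695 + (-68 - 1*28**3 - 3605*28 - 121*28**2)/(4*(53 + 28)))*(-252 - 12/7) = (-1695 + (1/4)*(-68 - 1*21952 - 100940 - 121*784)/81)*(-1776/7) = (-1695 + (1/4)*(1/81)*(-68 - 21952 - 100940 - 94864))*(-1776/7) = (-1695 + (1/4)*(1/81)*(-217824))*(-1776/7) = (-1695 - 18152/27)*(-1776/7) = -63917/27*(-1776/7) = 5405552/9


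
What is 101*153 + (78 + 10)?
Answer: 15541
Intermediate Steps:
101*153 + (78 + 10) = 15453 + 88 = 15541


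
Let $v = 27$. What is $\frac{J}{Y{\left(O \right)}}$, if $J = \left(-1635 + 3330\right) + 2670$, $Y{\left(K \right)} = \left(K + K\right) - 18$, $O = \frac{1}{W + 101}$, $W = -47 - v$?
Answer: $- \frac{117855}{484} \approx -243.5$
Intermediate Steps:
$W = -74$ ($W = -47 - 27 = -74$)
$O = \frac{1}{27}$ ($O = \frac{1}{-74 + 101} = \frac{1}{27} \approx 0.037037$)
$Y{\left(K \right)} = -18 + 2 K$ ($Y{\left(K \right)} = 2 K - 18 = -18 + 2 K$)
$J = 4365$ ($J = 1695 + 2670 = 4365$)
$\frac{J}{Y{\left(O \right)}} = \frac{4365}{-18 + 2 \cdot \frac{1}{27}} = \frac{4365}{-18 + \frac{2}{27}} = \frac{4365}{- \frac{484}{27}} = 4365 \left(- \frac{27}{484}\right) = - \frac{117855}{484}$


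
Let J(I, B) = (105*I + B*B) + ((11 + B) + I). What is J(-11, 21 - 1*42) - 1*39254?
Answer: -39989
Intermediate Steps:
J(I, B) = 11 + B + B**2 + 106*I (J(I, B) = (105*I + B**2) + (11 + B + I) = (B**2 + 105*I) + (11 + B + I) = 11 + B + B**2 + 106*I)
J(-11, 21 - 1*42) - 1*39254 = (11 + (21 - 1*42) + (21 - 1*42)**2 + 106*(-11)) - 1*39254 = (11 + (21 - 42) + (21 - 42)**2 - 1166) - 39254 = (11 - 21 + (-21)**2 - 1166) - 39254 = (11 - 21 + 441 - 1166) - 39254 = -735 - 39254 = -39989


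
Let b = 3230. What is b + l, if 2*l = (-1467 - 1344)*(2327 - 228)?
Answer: -5893829/2 ≈ -2.9469e+6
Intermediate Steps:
l = -5900289/2 (l = ((-1467 - 1344)*(2327 - 228))/2 = (-2811*2099)/2 = (1/2)*(-5900289) = -5900289/2 ≈ -2.9501e+6)
b + l = 3230 - 5900289/2 = -5893829/2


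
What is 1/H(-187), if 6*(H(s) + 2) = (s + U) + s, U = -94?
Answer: -1/80 ≈ -0.012500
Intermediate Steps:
H(s) = -53/3 + s/3 (H(s) = -2 + ((s - 94) + s)/6 = -2 + ((-94 + s) + s)/6 = -2 + (-94 + 2*s)/6 = -2 + (-47/3 + s/3) = -53/3 + s/3)
1/H(-187) = 1/(-53/3 + (⅓)*(-187)) = 1/(-53/3 - 187/3) = 1/(-80) = -1/80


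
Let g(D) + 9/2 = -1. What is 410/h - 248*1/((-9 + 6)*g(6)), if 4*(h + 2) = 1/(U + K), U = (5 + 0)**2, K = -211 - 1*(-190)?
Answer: -231856/1023 ≈ -226.64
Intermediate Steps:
K = -21 (K = -211 + 190 = -21)
U = 25 (U = 5**2 = 25)
g(D) = -11/2 (g(D) = -9/2 - 1 = -11/2)
h = -31/16 (h = -2 + 1/(4*(25 - 21)) = -2 + (1/4)/4 = -2 + (1/4)*(1/4) = -2 + 1/16 = -31/16 ≈ -1.9375)
410/h - 248*1/((-9 + 6)*g(6)) = 410/(-31/16) - 248*(-2/(11*(-9 + 6))) = 410*(-16/31) - 248/((-3*(-11/2))) = -6560/31 - 248/33/2 = -6560/31 - 248*2/33 = -6560/31 - 496/33 = -231856/1023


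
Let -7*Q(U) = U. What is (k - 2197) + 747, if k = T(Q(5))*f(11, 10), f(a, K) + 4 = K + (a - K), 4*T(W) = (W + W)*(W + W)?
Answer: -10125/7 ≈ -1446.4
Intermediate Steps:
Q(U) = -U/7
T(W) = W² (T(W) = ((W + W)*(W + W))/4 = ((2*W)*(2*W))/4 = (4*W²)/4 = W²)
f(a, K) = -4 + a (f(a, K) = -4 + (K + (a - K)) = -4 + a)
k = 25/7 (k = (-⅐*5)²*(-4 + 11) = (-5/7)²*7 = (25/49)*7 = 25/7 ≈ 3.5714)
(k - 2197) + 747 = (25/7 - 2197) + 747 = -15354/7 + 747 = -10125/7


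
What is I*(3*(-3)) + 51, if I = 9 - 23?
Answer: 177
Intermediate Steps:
I = -14
I*(3*(-3)) + 51 = -42*(-3) + 51 = -14*(-9) + 51 = 126 + 51 = 177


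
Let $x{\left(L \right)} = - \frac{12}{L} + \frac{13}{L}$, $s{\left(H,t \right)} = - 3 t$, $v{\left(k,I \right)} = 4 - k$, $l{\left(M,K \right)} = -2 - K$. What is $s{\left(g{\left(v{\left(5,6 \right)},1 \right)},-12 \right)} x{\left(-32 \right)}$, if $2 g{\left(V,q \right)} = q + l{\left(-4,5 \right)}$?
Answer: $- \frac{9}{8} \approx -1.125$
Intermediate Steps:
$g{\left(V,q \right)} = - \frac{7}{2} + \frac{q}{2}$ ($g{\left(V,q \right)} = \frac{q - 7}{2} = \frac{-7 + q}{2} = - \frac{7}{2} + \frac{q}{2}$)
$x{\left(L \right)} = \frac{1}{L}$
$s{\left(g{\left(v{\left(5,6 \right)},1 \right)},-12 \right)} x{\left(-32 \right)} = \frac{\left(-3\right) \left(-12\right)}{-32} = 36 \left(- \frac{1}{32}\right) = - \frac{9}{8}$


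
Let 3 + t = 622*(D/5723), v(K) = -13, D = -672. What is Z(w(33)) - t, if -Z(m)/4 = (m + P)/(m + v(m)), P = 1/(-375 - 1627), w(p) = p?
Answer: 795558307/11457446 ≈ 69.436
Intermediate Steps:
P = -1/2002 (P = 1/(-2002) = -1/2002 ≈ -0.00049950)
t = -435153/5723 (t = -3 + 622*(-672/5723) = -3 - 417984/5723 = -435153/5723 ≈ -76.036)
Z(m) = -4*(-1/2002 + m)/(-13 + m) (Z(m) = -4*(m - 1/2002)/(m - 13) = -4*(-1/2002 + m)/(-13 + m))
Z(w(33)) - t = 2*(1 - 2002*33)/(1001*(-13 + 33)) - 1*(-435153/5723) = (2/1001)*(1 - 66066)/20 + 435153/5723 = (2/1001)*(1/20)*(-66065) + 435153/5723 = -13213/2002 + 435153/5723 = 795558307/11457446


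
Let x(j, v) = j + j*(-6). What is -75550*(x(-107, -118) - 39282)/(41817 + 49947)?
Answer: 1463667925/45882 ≈ 31901.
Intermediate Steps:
x(j, v) = -5*j (x(j, v) = j - 6*j = -5*j)
-75550*(x(-107, -118) - 39282)/(41817 + 49947) = -75550*(-5*(-107) - 39282)/(41817 + 49947) = -75550/(91764/(535 - 39282)) = -75550/(91764/(-38747)) = -75550/(91764*(-1/38747)) = -75550/(-91764/38747) = -75550*(-38747/91764) = 1463667925/45882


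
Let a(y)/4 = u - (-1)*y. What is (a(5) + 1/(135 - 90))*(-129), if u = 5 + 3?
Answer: -100663/15 ≈ -6710.9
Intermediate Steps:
u = 8
a(y) = 32 + 4*y (a(y) = 4*(8 - (-1)*y) = 4*(8 + y) = 32 + 4*y)
(a(5) + 1/(135 - 90))*(-129) = ((32 + 4*5) + 1/(135 - 90))*(-129) = ((32 + 20) + 1/45)*(-129) = (52 + 1/45)*(-129) = (2341/45)*(-129) = -100663/15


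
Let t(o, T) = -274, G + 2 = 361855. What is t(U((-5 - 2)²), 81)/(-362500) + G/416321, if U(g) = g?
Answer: 65642892227/75458181250 ≈ 0.86992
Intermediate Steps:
G = 361853 (G = -2 + 361855 = 361853)
t(U((-5 - 2)²), 81)/(-362500) + G/416321 = -274/(-362500) + 361853/416321 = -274*(-1/362500) + 361853*(1/416321) = 137/181250 + 361853/416321 = 65642892227/75458181250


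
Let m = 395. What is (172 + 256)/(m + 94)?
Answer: 428/489 ≈ 0.87526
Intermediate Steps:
(172 + 256)/(m + 94) = (172 + 256)/(395 + 94) = 428/489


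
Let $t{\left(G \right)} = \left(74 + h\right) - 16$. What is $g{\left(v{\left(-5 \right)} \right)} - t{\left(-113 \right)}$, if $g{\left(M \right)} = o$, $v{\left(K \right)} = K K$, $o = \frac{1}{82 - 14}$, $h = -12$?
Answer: $- \frac{3127}{68} \approx -45.985$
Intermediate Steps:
$t{\left(G \right)} = 46$ ($t{\left(G \right)} = \left(74 - 12\right) - 16 = 62 - 16 = 46$)
$o = \frac{1}{68}$ ($o = \frac{1}{82 - 14} = \frac{1}{68} \approx 0.014706$)
$v{\left(K \right)} = K^{2}$
$g{\left(M \right)} = \frac{1}{68}$
$g{\left(v{\left(-5 \right)} \right)} - t{\left(-113 \right)} = \frac{1}{68} - 46 = - \frac{3127}{68}$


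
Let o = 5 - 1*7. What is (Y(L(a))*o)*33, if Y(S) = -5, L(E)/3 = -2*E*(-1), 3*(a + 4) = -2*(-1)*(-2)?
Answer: 330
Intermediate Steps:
a = -16/3 (a = -4 + (-2*(-1)*(-2))/3 = -4 + (2*(-2))/3 = -4 + (⅓)*(-4) = -4 - 4/3 = -16/3 ≈ -5.3333)
L(E) = 6*E (L(E) = 3*(-2*E*(-1)) = 3*(2*E) = 6*E)
o = -2 (o = 5 - 7 = -2)
(Y(L(a))*o)*33 = -5*(-2)*33 = 10*33 = 330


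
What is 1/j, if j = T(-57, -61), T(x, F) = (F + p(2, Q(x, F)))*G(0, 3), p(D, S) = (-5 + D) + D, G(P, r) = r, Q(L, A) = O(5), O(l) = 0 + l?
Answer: -1/186 ≈ -0.0053763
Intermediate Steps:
O(l) = l
Q(L, A) = 5
p(D, S) = -5 + 2*D
T(x, F) = -3 + 3*F (T(x, F) = (F + (-5 + 2*2))*3 = (F + (-5 + 4))*3 = (F - 1)*3 = (-1 + F)*3 = -3 + 3*F)
j = -186 (j = -3 + 3*(-61) = -3 - 183 = -186)
1/j = 1/(-186) = -1/186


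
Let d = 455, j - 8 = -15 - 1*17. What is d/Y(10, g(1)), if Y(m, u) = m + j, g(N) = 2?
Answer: -65/2 ≈ -32.500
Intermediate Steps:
j = -24 (j = 8 + (-15 - 1*17) = 8 + (-15 - 17) = 8 - 32 = -24)
Y(m, u) = -24 + m (Y(m, u) = m - 24 = -24 + m)
d/Y(10, g(1)) = 455/(-24 + 10) = 455/(-14) = 455*(-1/14) = -65/2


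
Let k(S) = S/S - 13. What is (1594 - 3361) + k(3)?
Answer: -1779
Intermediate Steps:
k(S) = -12 (k(S) = 1 - 13 = -12)
(1594 - 3361) + k(3) = (1594 - 3361) - 12 = -1767 - 12 = -1779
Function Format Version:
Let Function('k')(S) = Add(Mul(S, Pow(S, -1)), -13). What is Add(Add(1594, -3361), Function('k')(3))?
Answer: -1779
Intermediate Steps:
Function('k')(S) = -12 (Function('k')(S) = Add(1, -13) = -12)
Add(Add(1594, -3361), Function('k')(3)) = Add(Add(1594, -3361), -12) = Add(-1767, -12) = -1779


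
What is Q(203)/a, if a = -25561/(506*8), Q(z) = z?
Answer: -821744/25561 ≈ -32.148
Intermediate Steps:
a = -25561/4048 ≈ -6.3145
Q(203)/a = 203/(-25561/4048) = 203*(-4048/25561) = -821744/25561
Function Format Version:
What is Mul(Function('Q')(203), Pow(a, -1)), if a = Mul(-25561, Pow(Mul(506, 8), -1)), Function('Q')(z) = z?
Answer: Rational(-821744, 25561) ≈ -32.148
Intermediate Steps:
a = Rational(-25561, 4048) (a = Mul(-25561, Pow(4048, -1)) = Mul(-25561, Rational(1, 4048)) = Rational(-25561, 4048) ≈ -6.3145)
Mul(Function('Q')(203), Pow(a, -1)) = Mul(203, Pow(Rational(-25561, 4048), -1)) = Mul(203, Rational(-4048, 25561)) = Rational(-821744, 25561)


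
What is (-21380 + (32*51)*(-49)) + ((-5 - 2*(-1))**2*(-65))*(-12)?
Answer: -94328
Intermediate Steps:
(-21380 + (32*51)*(-49)) + ((-5 - 2*(-1))**2*(-65))*(-12) = (-21380 + 1632*(-49)) + ((-5 + 2)**2*(-65))*(-12) = (-21380 - 79968) + ((-3)**2*(-65))*(-12) = -101348 + (9*(-65))*(-12) = -101348 - 585*(-12) = -101348 + 7020 = -94328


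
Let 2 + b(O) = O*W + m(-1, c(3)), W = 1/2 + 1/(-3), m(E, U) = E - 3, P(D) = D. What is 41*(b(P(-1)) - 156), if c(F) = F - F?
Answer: -39893/6 ≈ -6648.8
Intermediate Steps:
c(F) = 0
m(E, U) = -3 + E
W = ⅙ (W = 1*(½) + 1*(-⅓) = ½ - ⅓ = ⅙ ≈ 0.16667)
b(O) = -6 + O/6 (b(O) = -2 + (O*(⅙) + (-3 - 1)) = -2 + (O/6 - 4) = -2 + (-4 + O/6) = -6 + O/6)
41*(b(P(-1)) - 156) = 41*((-6 + (⅙)*(-1)) - 156) = 41*((-6 - ⅙) - 156) = 41*(-37/6 - 156) = 41*(-973/6) = -39893/6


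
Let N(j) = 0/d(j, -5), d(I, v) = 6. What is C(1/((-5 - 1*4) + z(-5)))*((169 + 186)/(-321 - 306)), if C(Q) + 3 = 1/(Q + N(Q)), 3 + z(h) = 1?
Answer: 4970/627 ≈ 7.9266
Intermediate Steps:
z(h) = -2 (z(h) = -3 + 1 = -2)
N(j) = 0 (N(j) = 0/6 = 0*(⅙) = 0)
C(Q) = -3 + 1/Q (C(Q) = -3 + 1/(Q + 0) = -3 + 1/Q)
C(1/((-5 - 1*4) + z(-5)))*((169 + 186)/(-321 - 306)) = (-3 + 1/(1/((-5 - 1*4) - 2)))*((169 + 186)/(-321 - 306)) = (-3 + 1/(1/((-5 - 4) - 2)))*(355/(-627)) = (-3 + 1/(1/(-9 - 2)))*(355*(-1/627)) = (-3 + 1/(1/(-11)))*(-355/627) = (-3 + 1/(-1/11))*(-355/627) = (-3 - 11)*(-355/627) = -14*(-355/627) = 4970/627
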